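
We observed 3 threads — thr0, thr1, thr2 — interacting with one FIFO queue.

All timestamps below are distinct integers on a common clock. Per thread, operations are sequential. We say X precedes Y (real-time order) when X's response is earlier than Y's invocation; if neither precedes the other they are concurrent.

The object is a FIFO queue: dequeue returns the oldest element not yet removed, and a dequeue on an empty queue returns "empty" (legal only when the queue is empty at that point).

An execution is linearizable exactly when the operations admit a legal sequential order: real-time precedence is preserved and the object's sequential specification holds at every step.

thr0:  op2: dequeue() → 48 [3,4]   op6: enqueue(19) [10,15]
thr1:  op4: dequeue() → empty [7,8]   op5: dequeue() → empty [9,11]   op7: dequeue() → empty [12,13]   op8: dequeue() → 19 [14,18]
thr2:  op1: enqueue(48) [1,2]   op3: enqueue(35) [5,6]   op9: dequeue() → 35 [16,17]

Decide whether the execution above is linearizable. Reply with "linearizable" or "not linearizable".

not linearizable

the violation lands at event 8, op4's response at time 8: events 1..7 linearize, events 1..8 do not
a single order respects real time; the 4 completed FIFO queue operations fail replay along it
for example op1, op2, op3, op4 fails at step 4: op4 dequeue() → empty is not legal there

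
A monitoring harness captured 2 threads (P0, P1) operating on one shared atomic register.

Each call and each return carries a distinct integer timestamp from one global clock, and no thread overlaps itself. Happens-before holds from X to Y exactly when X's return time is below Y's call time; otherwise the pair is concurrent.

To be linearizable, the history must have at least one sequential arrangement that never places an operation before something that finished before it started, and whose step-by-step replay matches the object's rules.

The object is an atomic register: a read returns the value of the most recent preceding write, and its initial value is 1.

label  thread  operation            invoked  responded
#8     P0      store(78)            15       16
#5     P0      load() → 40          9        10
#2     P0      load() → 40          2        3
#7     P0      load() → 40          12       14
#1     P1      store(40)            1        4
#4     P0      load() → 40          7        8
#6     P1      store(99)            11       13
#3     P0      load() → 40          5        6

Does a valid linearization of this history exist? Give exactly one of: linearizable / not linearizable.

linearizable

a witness: #1, #2, #3, #4, #5, #7, #6, #8
after step 1 (#1 store(40)): value 40
after step 2 (#2 load() → 40): value 40
after step 3 (#3 load() → 40): value 40
after step 4 (#4 load() → 40): value 40
after step 5 (#5 load() → 40): value 40
after step 6 (#7 load() → 40): value 40
after step 7 (#6 store(99)): value 99
after step 8 (#8 store(78)): value 78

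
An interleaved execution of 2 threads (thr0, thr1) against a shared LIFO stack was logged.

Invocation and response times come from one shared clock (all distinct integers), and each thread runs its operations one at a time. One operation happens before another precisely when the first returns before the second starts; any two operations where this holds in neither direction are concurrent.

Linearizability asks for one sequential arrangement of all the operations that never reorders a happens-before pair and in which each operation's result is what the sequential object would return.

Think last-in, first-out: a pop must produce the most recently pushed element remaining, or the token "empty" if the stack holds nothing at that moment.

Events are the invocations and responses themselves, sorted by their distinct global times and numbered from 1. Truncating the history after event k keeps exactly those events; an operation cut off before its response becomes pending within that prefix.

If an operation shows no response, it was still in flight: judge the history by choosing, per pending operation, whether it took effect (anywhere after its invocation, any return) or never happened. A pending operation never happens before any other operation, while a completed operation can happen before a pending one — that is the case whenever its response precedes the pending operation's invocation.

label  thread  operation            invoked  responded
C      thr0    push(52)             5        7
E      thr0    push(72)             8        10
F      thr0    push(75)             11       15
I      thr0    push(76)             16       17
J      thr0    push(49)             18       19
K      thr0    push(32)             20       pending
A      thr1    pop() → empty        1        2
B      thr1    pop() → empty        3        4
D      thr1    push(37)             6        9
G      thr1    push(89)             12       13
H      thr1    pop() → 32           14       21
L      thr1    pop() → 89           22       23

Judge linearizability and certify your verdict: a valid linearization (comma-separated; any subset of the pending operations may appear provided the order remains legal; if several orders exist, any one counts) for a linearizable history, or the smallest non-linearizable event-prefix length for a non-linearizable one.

already the first 23 events (up to L's response at time 23) admit no linearization; the first 22 still do
real-time-consistent orders of the 11 completed operations: 21 — all fail the LIFO stack replay
completion choices over the 1 pending operation (K) were checked; none helps
sample order A, B, C, D, E, F, G, H, I, J, L (pending dropped) stalls at step 8 — H pop() → 32 has no legal effect
sample order A, B, C, D, E, F, G, I, H, J, L (pending dropped) stalls at step 9 — H pop() → 32 has no legal effect

not linearizable — minimal violating prefix: 23 events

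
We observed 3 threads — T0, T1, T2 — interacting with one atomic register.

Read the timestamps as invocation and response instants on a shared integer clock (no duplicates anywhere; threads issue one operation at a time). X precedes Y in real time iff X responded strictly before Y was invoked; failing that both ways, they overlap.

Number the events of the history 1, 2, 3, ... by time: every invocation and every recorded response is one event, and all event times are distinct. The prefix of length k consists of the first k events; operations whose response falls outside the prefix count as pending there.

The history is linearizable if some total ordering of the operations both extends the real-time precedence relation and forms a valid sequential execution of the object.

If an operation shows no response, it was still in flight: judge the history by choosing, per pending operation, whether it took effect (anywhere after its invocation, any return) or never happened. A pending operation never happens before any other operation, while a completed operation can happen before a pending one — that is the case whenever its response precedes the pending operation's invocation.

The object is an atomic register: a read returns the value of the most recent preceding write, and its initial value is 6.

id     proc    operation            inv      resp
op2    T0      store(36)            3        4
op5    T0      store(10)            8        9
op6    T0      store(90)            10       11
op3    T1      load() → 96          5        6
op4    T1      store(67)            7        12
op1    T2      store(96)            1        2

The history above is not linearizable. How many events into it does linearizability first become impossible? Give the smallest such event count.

one valid order for events 1..5 is op1, op2:
1. op1 store(96), leaving value 96
2. op2 store(36), leaving value 36
at event 6 (op3's time-6 response) nothing linearizes any more
for example op1, op2, op3 fails at step 3: op3 load() → 96 is not legal there

6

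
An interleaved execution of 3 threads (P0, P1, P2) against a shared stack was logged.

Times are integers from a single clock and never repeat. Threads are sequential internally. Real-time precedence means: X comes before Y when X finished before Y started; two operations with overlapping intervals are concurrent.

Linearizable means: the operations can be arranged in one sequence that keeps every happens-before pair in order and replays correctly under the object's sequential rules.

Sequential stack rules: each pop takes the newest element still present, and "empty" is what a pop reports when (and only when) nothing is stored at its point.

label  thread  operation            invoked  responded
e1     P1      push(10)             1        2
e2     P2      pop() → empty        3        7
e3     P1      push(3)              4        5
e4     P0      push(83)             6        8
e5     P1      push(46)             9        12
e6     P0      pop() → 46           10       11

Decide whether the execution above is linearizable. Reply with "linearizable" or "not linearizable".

not linearizable

through event 6 a valid linearization exists; event 7 (e2 responding at time 7) ends that
real-time-consistent orders of the 3 completed operations: 2 — all fail the stack replay
no completion choice of the 1 pending operation (e4) rescues it — every subset was tried
sample order e1, e2, e3 (pending dropped) stalls at step 2 — e2 pop() → empty has no legal effect
sample order e1, e3, e2 (pending dropped) stalls at step 3 — e2 pop() → empty has no legal effect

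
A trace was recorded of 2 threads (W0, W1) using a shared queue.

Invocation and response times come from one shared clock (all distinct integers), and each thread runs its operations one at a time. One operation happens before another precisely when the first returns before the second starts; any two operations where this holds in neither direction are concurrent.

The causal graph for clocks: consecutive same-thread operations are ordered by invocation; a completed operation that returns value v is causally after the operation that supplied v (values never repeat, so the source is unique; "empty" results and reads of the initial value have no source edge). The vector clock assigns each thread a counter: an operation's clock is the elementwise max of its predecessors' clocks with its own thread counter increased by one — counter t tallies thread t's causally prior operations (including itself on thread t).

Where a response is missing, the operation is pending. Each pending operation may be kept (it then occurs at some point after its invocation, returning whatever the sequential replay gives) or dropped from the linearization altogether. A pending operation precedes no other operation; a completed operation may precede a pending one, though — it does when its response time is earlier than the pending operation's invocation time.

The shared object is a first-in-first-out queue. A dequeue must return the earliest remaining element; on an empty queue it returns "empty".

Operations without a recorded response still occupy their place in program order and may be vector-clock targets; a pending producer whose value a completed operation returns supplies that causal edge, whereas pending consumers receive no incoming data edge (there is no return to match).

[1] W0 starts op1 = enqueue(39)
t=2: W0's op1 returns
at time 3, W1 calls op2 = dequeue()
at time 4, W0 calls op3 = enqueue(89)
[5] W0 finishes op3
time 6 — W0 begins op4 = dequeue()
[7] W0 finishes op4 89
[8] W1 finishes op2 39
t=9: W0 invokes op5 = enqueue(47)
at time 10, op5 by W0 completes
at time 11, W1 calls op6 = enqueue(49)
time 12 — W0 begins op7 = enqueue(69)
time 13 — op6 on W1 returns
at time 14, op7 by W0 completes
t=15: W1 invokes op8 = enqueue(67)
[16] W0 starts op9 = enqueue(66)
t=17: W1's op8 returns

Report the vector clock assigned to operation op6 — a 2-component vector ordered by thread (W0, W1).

(1, 2)

op1 (invocation 1): nothing precedes it; W0's component alone gives (1, 0)
from VC(op1)=(1, 0), op2 (invoked 3) maxes components and bumps W1 → (1, 1)
from VC(op1)=(1, 0), op3 (invoked 4) maxes components and bumps W0 → (2, 0)
from VC(op2)=(1, 1), op6 (invoked 11) maxes components and bumps W1 → (1, 2)
from VC(op3)=(2, 0), op4 (invoked 6) maxes components and bumps W0 → (3, 0)
from VC(op6)=(1, 2), op8 (invoked 15) maxes components and bumps W1 → (1, 3)
from VC(op4)=(3, 0), op5 (invoked 9) maxes components and bumps W0 → (4, 0)
from VC(op5)=(4, 0), op7 (invoked 12) maxes components and bumps W0 → (5, 0)
from VC(op7)=(5, 0), op9 (invoked 16) maxes components and bumps W0 → (6, 0)
target: VC(op6) = (1, 2)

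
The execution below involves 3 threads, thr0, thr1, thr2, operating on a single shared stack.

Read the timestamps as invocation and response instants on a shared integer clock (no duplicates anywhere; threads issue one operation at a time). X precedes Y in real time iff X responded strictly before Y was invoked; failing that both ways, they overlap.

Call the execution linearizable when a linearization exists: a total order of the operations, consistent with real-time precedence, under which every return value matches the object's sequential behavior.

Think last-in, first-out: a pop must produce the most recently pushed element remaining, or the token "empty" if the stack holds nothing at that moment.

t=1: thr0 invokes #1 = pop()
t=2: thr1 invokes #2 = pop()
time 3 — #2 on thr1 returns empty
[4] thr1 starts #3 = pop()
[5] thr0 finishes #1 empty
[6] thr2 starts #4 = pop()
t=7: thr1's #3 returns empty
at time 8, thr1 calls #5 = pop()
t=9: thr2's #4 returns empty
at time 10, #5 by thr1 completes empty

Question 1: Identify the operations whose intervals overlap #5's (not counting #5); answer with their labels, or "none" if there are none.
#4

concurrent with #5 ([8,10]): every op whose interval crosses 8..10
#1 [1,5]: before
#2 [2,3]: before
#3 [4,7]: before
#4 [6,9]: concurrent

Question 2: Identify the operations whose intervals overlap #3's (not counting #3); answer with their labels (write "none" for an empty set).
#1, #4

overlap test against #3 [4,7]: concurrent iff the interval meets 4..7
#1 [1,5]: concurrent
#2 [2,3]: before
#4 [6,9]: concurrent
#5 [8,10]: after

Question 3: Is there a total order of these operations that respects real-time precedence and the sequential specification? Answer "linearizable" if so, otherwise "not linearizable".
linearizable

witness order: #1, #2, #3, #4, #5
after step 1 (#1 pop() → empty): stack <>
after step 2 (#2 pop() → empty): stack <>
after step 3 (#3 pop() → empty): stack <>
after step 4 (#4 pop() → empty): stack <>
after step 5 (#5 pop() → empty): stack <>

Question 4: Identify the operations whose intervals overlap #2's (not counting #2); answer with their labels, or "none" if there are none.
#1

#2 runs from 2 to 3; window-overlapping ops are concurrent
#1 [1,5]: concurrent
#3 [4,7]: after
#4 [6,9]: after
#5 [8,10]: after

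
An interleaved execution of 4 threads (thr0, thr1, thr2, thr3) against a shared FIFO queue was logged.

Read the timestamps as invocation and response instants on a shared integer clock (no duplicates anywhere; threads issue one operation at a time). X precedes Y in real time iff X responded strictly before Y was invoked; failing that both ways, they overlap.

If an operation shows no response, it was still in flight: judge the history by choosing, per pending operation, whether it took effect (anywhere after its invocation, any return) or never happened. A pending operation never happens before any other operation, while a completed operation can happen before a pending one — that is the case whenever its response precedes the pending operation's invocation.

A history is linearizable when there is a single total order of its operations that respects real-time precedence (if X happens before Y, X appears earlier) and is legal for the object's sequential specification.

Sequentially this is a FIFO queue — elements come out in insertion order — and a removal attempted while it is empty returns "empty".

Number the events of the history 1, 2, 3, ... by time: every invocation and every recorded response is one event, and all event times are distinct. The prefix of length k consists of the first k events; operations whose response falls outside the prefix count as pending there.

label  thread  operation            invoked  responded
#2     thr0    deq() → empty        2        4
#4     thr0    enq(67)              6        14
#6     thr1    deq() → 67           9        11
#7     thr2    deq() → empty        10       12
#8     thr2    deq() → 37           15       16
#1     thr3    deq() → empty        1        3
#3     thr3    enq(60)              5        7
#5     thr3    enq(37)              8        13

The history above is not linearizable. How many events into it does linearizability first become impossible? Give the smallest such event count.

a valid linearization of events 1..11 exists, for instance #1, #2, #3, #4, #5, #7, #6:
step 1: #1 deq() → empty — queue <>
step 2: #2 deq() → empty — queue <>
step 3: #3 enq(60) — queue <60>
step 4: #4 enq(67) (pending, included) — queue <60,67>
step 5: #5 enq(37) (pending, included) — queue <60,67,37>
step 6: #7 deq() (pending, included) — queue <67,37>
step 7: #6 deq() → 67 — queue <37>
include event 12 — #7 responding at 12 — and every candidate order breaks
no completion choice of the 2 pending operations (#4, #5) rescues it — every subset was tried
sample order #1, #2, #3, #6, #7 (pending dropped) stalls at step 4 — #6 deq() → 67 has no legal effect
sample order #1, #2, #3, #7, #6 (pending dropped) stalls at step 4 — #7 deq() → empty has no legal effect

12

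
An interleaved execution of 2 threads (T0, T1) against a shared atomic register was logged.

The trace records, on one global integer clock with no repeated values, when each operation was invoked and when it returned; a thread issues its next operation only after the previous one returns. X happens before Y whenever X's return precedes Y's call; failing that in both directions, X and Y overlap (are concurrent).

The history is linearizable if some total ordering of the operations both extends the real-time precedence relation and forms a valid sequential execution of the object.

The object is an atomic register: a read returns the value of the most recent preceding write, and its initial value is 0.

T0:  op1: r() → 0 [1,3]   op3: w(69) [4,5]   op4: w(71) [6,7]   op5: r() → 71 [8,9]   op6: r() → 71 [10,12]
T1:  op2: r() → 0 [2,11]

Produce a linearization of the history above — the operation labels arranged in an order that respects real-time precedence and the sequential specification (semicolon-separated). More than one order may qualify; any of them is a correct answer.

op1; op2; op3; op4; op5; op6

step 1: op1 r() → 0 — value 0
step 2: op2 r() → 0 — value 0
step 3: op3 w(69) — value 69
step 4: op4 w(71) — value 71
step 5: op5 r() → 71 — value 71
step 6: op6 r() → 71 — value 71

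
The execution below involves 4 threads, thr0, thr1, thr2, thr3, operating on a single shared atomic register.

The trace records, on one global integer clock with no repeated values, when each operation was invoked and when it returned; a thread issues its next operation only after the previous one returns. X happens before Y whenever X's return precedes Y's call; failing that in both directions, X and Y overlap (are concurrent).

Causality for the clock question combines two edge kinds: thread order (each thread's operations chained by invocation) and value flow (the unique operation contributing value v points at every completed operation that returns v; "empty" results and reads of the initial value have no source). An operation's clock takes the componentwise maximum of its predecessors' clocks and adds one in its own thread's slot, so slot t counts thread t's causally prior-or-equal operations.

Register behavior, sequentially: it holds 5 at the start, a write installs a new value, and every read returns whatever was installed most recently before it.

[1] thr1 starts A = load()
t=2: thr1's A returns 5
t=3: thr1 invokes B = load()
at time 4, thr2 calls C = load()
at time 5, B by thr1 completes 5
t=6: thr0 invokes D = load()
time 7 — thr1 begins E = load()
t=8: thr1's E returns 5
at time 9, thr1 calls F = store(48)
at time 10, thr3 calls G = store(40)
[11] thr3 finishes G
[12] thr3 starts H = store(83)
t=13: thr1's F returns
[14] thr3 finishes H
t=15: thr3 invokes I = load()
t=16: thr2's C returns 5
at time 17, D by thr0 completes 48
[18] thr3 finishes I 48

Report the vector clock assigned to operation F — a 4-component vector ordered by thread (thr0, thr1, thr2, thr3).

VC(G, invoked at 10): no causal predecessors; +1 on thr3 → (0, 0, 0, 1)
VC(C, invoked at 4): no causal predecessors; +1 on thr2 → (0, 0, 1, 0)
VC(A, invoked at 1): no causal predecessors; +1 on thr1 → (0, 1, 0, 0)
from VC(G)=(0, 0, 0, 1), H (invoked 12) maxes components and bumps thr3 → (0, 0, 0, 2)
from VC(A)=(0, 1, 0, 0), B (invoked 3) maxes components and bumps thr1 → (0, 2, 0, 0)
from VC(B)=(0, 2, 0, 0), E (invoked 7) maxes components and bumps thr1 → (0, 3, 0, 0)
from VC(E)=(0, 3, 0, 0), F (invoked 9) maxes components and bumps thr1 → (0, 4, 0, 0)
from VC(F)=(0, 4, 0, 0), D (invoked 6) maxes components and bumps thr0 → (1, 4, 0, 0)
from VC(F)=(0, 4, 0, 0), VC(H)=(0, 0, 0, 2), I (invoked 15) maxes components and bumps thr3 → (0, 4, 0, 3)
target: VC(F) = (0, 4, 0, 0)

(0, 4, 0, 0)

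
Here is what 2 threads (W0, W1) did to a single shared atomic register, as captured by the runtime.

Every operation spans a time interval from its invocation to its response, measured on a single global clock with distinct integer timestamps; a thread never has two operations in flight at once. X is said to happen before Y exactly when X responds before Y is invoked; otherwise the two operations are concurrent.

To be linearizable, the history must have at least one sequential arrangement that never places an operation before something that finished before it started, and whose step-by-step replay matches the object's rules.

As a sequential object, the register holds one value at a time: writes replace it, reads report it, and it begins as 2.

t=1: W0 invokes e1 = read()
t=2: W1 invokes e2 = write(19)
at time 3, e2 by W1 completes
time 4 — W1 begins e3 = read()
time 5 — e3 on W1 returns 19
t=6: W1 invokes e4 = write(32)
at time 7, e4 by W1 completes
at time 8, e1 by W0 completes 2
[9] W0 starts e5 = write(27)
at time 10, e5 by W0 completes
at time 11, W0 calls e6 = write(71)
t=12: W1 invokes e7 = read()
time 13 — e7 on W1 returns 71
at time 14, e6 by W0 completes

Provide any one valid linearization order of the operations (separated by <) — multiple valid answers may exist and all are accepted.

1. e1 read() → 2, leaving value 2
2. e2 write(19), leaving value 19
3. e3 read() → 19, leaving value 19
4. e4 write(32), leaving value 32
5. e5 write(27), leaving value 27
6. e6 write(71), leaving value 71
7. e7 read() → 71, leaving value 71

e1 < e2 < e3 < e4 < e5 < e6 < e7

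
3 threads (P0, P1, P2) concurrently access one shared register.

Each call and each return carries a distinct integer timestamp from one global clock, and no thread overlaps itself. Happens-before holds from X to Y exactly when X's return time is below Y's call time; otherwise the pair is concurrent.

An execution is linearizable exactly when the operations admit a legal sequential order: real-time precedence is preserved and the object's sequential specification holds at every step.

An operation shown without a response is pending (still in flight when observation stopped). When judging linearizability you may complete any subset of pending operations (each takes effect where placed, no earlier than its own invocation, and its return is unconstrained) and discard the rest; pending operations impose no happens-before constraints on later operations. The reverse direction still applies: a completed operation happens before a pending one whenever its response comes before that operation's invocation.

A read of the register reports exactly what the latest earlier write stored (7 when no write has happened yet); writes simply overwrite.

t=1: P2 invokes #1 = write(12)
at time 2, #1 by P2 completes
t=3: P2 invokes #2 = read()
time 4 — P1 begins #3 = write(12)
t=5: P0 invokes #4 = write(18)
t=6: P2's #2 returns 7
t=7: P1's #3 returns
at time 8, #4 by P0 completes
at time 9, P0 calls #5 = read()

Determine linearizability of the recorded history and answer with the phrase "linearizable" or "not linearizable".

through event 5 a valid linearization exists; event 6 (#2 responding at time 6) ends that
a single order respects real time; the 2 completed register operations fail replay along it
no completion choice of the 2 pending operations (#3, #4) rescues it — every subset was tried
take #1, #2 (pending dropped): step 2 already fails, because #2 read() → 7 cannot occur there

not linearizable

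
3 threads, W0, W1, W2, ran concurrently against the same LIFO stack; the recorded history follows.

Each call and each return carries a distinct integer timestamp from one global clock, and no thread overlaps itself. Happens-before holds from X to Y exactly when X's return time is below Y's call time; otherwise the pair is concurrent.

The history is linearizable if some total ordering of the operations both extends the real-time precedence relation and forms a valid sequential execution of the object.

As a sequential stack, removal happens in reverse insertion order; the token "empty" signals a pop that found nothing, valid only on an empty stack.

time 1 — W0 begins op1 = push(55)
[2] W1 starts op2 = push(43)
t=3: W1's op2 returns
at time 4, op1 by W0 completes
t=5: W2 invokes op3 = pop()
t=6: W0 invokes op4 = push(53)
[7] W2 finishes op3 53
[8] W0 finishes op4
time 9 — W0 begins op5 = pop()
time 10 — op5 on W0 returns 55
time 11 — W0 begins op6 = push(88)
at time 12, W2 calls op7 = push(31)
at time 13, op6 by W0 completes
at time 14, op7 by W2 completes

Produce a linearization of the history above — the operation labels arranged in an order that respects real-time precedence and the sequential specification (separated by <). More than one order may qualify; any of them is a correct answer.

1. op2 push(43), leaving stack <43>
2. op1 push(55), leaving stack <43,55>
3. op4 push(53), leaving stack <43,55,53>
4. op3 pop() → 53, leaving stack <43,55>
5. op5 pop() → 55, leaving stack <43>
6. op6 push(88), leaving stack <43,88>
7. op7 push(31), leaving stack <43,88,31>

op2 < op1 < op4 < op3 < op5 < op6 < op7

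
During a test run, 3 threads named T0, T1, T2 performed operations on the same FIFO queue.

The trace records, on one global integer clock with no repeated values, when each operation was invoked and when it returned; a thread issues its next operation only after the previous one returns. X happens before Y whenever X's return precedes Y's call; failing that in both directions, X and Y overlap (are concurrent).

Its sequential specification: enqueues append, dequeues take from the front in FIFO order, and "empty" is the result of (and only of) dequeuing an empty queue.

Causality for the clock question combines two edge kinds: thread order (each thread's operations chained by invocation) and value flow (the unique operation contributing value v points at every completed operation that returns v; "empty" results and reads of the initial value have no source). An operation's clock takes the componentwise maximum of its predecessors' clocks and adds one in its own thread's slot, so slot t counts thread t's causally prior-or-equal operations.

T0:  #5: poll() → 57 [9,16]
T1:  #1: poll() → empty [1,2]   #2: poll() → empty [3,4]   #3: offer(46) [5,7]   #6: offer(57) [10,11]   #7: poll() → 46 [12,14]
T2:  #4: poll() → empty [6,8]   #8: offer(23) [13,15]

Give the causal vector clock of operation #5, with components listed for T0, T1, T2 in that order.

(1, 4, 0)

VC(#4, invoked at 6): no causal predecessors; +1 on T2 → (0, 0, 1)
VC(#1, invoked at 1): no causal predecessors; +1 on T1 → (0, 1, 0)
merge at #8 (invoked 13): VC(#4)=(0, 0, 1), own-thread bump on T2 → (0, 0, 2)
merge at #2 (invoked 3): VC(#1)=(0, 1, 0), own-thread bump on T1 → (0, 2, 0)
merge at #3 (invoked 5): VC(#2)=(0, 2, 0), own-thread bump on T1 → (0, 3, 0)
merge at #6 (invoked 10): VC(#3)=(0, 3, 0), own-thread bump on T1 → (0, 4, 0)
merge at #7 (invoked 12): VC(#3)=(0, 3, 0), VC(#6)=(0, 4, 0), own-thread bump on T1 → (0, 5, 0)
merge at #5 (invoked 9): VC(#6)=(0, 4, 0), own-thread bump on T0 → (1, 4, 0)
target: VC(#5) = (1, 4, 0)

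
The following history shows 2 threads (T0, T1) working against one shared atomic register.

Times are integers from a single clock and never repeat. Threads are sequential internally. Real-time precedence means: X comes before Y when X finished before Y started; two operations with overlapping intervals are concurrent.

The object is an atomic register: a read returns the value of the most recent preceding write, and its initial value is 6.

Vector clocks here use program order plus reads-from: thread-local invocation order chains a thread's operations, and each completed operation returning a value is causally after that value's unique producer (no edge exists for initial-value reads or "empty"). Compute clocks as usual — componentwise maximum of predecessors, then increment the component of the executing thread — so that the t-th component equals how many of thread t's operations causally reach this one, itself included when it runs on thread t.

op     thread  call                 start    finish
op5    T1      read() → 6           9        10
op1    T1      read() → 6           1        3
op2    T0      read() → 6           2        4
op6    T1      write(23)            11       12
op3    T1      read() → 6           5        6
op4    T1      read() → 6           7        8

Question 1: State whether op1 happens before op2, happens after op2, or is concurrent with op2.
op1 spans [1,3], op2 spans [2,4]
the intervals overlap in both directions

concurrent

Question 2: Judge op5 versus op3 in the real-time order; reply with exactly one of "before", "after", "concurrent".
op5 spans [9,10], op3 spans [5,6]
resp(op3)=6 < inv(op5)=9

after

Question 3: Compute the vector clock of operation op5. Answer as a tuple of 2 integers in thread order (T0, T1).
root op op1, invoked 1: fresh clock plus T1's own tick → (0, 1)
root op op2, invoked 2: fresh clock plus T0's own tick → (1, 0)
invoked at 5, op3 merges VC(op1)=(0, 1) and bumps T1's slot → (0, 2)
invoked at 7, op4 merges VC(op3)=(0, 2) and bumps T1's slot → (0, 3)
invoked at 9, op5 merges VC(op4)=(0, 3) and bumps T1's slot → (0, 4)
invoked at 11, op6 merges VC(op5)=(0, 4) and bumps T1's slot → (0, 5)
target: VC(op5) = (0, 4)

(0, 4)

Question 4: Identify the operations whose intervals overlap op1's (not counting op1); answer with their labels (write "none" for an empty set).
op1 runs from 1 to 3; window-overlapping ops are concurrent
op2 [2,4]: concurrent
op3 [5,6]: after
op4 [7,8]: after
op5 [9,10]: after
op6 [11,12]: after

op2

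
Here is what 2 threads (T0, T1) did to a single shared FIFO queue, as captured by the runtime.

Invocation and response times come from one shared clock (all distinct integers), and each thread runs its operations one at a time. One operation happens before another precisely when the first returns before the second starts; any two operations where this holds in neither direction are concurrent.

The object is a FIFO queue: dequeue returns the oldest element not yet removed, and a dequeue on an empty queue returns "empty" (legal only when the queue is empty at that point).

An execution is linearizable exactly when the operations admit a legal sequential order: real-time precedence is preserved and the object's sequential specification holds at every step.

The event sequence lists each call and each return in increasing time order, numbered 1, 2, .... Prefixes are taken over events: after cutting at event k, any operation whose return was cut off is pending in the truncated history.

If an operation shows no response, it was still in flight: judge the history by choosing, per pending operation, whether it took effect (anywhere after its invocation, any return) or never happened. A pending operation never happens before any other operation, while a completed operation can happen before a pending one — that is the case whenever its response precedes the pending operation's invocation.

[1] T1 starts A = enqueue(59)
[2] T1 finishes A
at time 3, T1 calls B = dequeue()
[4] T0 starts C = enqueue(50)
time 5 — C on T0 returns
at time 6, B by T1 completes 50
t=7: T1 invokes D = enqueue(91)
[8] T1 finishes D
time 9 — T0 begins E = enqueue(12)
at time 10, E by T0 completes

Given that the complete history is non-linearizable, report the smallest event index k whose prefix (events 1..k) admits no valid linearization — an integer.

6

a valid linearization of events 1..5 exists, for instance A, B, C:
1. A enqueue(59), leaving queue <59>
2. B dequeue() (pending, included), leaving queue <>
3. C enqueue(50), leaving queue <50>
with event 6 included (B responding at time 6), all real-time-consistent orders fail
sample order A, B, C stalls at step 2 — B dequeue() → 50 has no legal effect
sample order A, C, B stalls at step 3 — B dequeue() → 50 has no legal effect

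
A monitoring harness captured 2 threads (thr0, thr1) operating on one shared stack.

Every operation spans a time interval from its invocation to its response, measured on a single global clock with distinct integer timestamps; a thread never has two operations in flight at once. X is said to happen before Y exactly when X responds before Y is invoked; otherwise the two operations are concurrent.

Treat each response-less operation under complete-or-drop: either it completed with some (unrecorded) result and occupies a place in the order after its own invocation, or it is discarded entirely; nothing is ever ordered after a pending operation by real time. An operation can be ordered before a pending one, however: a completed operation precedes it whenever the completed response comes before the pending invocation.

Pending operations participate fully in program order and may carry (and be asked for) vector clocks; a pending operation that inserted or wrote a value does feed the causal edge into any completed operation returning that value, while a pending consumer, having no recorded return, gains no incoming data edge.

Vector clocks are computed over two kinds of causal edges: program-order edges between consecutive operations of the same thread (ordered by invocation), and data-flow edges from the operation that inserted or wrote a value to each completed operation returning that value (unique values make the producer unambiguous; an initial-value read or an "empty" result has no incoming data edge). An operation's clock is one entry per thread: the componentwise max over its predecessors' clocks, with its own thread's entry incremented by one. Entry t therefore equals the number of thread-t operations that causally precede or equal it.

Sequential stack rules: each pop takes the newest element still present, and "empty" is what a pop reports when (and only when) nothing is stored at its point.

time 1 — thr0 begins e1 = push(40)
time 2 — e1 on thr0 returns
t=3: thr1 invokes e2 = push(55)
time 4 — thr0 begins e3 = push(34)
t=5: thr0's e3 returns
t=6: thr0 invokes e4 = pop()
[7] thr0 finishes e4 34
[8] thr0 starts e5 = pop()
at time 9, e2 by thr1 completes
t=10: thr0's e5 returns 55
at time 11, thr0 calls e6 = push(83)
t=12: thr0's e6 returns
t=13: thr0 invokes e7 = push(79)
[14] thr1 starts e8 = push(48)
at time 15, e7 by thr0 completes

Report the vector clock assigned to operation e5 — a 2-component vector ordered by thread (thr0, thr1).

(4, 1)

root op e2, invoked 3: fresh clock plus thr1's own tick → (0, 1)
root op e1, invoked 1: fresh clock plus thr0's own tick → (1, 0)
e8, invoked 14, takes VC(e2)=(0, 1) under max, adds 1 for thr1 → (0, 2)
e3, invoked 4, takes VC(e1)=(1, 0) under max, adds 1 for thr0 → (2, 0)
e4, invoked 6, takes VC(e3)=(2, 0) under max, adds 1 for thr0 → (3, 0)
e5, invoked 8, takes VC(e2)=(0, 1), VC(e4)=(3, 0) under max, adds 1 for thr0 → (4, 1)
e6, invoked 11, takes VC(e5)=(4, 1) under max, adds 1 for thr0 → (5, 1)
e7, invoked 13, takes VC(e6)=(5, 1) under max, adds 1 for thr0 → (6, 1)
target: VC(e5) = (4, 1)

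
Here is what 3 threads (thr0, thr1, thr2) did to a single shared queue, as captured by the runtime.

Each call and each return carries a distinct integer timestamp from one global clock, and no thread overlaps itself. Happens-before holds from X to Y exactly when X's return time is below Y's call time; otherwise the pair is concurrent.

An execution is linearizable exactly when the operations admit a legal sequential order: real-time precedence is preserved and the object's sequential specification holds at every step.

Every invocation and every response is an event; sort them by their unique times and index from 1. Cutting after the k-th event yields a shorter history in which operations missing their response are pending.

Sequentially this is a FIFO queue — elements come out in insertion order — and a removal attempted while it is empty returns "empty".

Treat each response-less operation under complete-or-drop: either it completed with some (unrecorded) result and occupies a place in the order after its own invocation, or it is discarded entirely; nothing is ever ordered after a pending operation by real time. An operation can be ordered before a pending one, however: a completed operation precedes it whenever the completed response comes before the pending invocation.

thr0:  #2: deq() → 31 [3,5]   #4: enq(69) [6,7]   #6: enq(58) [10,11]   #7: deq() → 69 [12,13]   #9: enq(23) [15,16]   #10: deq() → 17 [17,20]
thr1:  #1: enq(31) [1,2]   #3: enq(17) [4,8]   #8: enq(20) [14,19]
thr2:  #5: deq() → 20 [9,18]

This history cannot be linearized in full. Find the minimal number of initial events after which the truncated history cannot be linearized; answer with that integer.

18

a valid linearization of events 1..17 exists, for instance #1, #2, #3, #4, #5, #6, #7, #8, #9:
step 1: #1 enq(31) — queue <31>
step 2: #2 deq() → 31 — queue <>
step 3: #3 enq(17) — queue <17>
step 4: #4 enq(69) — queue <17,69>
step 5: #5 deq() (pending, included) — queue <69>
step 6: #6 enq(58) — queue <69,58>
step 7: #7 deq() → 69 — queue <58>
step 8: #8 enq(20) (pending, included) — queue <58,20>
step 9: #9 enq(23) — queue <58,20,23>
include event 18 — #5 responding at 18 — and every candidate order breaks
include/drop combinations of the 2 pending operations (#8, #10) were all tried; none helps
take #1, #2, #3, #4, #5, #6, #7, #9 (pending dropped): step 5 already fails, because #5 deq() → 20 cannot occur there
take #1, #2, #3, #4, #6, #5, #7, #9 (pending dropped): step 6 already fails, because #5 deq() → 20 cannot occur there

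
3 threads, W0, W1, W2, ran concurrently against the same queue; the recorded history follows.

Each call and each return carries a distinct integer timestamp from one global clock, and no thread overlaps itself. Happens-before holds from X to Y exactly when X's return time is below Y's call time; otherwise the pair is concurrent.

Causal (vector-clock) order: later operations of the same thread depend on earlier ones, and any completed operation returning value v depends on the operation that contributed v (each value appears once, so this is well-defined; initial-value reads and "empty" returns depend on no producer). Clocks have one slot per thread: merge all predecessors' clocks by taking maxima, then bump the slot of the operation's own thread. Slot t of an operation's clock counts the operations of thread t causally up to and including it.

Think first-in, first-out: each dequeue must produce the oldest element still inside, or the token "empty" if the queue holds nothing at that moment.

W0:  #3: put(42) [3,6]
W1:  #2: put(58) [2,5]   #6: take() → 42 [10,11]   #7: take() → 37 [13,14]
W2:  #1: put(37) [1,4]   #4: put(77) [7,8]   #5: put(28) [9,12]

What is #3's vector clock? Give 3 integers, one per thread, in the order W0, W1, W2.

no predecessors for #1 (invoked 1): W2 increments from zero → (0, 0, 1)
no predecessors for #2 (invoked 2): W1 increments from zero → (0, 1, 0)
no predecessors for #3 (invoked 3): W0 increments from zero → (1, 0, 0)
VC(#4, invoked at 7): max of VC(#1)=(0, 0, 1), then +1 on thread W2 → (0, 0, 2)
VC(#5, invoked at 9): max of VC(#4)=(0, 0, 2), then +1 on thread W2 → (0, 0, 3)
VC(#6, invoked at 10): max of VC(#2)=(0, 1, 0), VC(#3)=(1, 0, 0), then +1 on thread W1 → (1, 2, 0)
VC(#7, invoked at 13): max of VC(#1)=(0, 0, 1), VC(#6)=(1, 2, 0), then +1 on thread W1 → (1, 3, 1)
target: VC(#3) = (1, 0, 0)

(1, 0, 0)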